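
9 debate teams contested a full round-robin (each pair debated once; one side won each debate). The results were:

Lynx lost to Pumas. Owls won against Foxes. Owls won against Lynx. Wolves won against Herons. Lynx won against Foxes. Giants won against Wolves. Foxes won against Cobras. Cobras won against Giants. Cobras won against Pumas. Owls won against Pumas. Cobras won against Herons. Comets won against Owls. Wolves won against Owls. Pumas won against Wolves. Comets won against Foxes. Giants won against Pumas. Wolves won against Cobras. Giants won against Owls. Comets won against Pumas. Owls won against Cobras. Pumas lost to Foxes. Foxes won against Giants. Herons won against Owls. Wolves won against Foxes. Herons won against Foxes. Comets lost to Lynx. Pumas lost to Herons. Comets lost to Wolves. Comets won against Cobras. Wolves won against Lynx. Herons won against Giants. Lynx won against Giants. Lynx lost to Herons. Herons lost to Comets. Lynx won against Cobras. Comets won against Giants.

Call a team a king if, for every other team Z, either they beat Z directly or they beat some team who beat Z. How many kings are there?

Herons reaches everyone (king).
Wolves reaches everyone (king).
Comets reaches everyone (king).
Foxes cannot reach Comets in two steps.
Giants reaches everyone (king).
Cobras cannot reach Comets in two steps.
Owls reaches everyone (king).
Pumas reaches everyone (king).
Lynx reaches everyone (king).
Kings: Herons, Wolves, Comets, Giants, Owls, Pumas, Lynx — 7.

7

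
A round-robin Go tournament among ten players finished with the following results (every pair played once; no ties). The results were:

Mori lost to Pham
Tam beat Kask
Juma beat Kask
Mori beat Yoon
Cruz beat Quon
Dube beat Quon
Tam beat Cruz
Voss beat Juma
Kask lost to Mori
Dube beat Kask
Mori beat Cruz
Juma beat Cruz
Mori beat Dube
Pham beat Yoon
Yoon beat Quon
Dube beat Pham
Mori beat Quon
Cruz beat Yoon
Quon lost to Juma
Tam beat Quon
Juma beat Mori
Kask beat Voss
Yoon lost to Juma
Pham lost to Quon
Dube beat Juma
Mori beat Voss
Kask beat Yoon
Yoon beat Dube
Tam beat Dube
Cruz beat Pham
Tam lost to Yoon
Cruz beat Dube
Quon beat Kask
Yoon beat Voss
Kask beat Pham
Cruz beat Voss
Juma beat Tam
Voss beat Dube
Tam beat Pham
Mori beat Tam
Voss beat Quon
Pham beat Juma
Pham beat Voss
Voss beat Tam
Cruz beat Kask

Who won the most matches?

Win totals: Dube 4, Juma 6, Cruz 6, Tam 5, Mori 7, Voss 4, Pham 4, Quon 2, Yoon 4, Kask 3.
Mori leads with 7 wins (next highest: 6).

Mori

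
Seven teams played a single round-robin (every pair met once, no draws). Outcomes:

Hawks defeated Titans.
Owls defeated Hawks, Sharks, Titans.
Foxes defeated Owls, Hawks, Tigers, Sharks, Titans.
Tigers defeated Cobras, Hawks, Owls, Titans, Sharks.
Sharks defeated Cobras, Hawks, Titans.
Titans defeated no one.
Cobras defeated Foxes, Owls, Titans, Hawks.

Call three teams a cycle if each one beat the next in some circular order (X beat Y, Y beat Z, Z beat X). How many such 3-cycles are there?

3

Win totals: Owls 3, Sharks 3, Titans 0, Cobras 4, Tigers 5, Foxes 5, Hawks 1.
A team with w wins dominates both others in C(w,2) triples; summing gives 3 + 3 + 0 + 6 + 10 + 10 + 0 = 32 transitive triples.
Total triples C(7,3) = 35, so cyclic triples = 35 − 32 = 3.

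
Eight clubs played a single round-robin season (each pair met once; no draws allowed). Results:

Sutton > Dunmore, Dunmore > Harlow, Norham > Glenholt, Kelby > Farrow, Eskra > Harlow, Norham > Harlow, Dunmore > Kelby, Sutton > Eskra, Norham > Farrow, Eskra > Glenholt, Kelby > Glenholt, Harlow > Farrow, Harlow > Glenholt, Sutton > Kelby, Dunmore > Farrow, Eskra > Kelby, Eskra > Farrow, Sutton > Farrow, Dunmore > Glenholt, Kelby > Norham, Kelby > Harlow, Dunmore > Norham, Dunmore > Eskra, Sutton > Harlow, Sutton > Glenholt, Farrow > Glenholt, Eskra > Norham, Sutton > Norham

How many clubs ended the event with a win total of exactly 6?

1

Win totals: Norham 3, Glenholt 0, Eskra 5, Sutton 7, Dunmore 6, Harlow 2, Kelby 4, Farrow 1.
Exactly 6: Dunmore — 1 club.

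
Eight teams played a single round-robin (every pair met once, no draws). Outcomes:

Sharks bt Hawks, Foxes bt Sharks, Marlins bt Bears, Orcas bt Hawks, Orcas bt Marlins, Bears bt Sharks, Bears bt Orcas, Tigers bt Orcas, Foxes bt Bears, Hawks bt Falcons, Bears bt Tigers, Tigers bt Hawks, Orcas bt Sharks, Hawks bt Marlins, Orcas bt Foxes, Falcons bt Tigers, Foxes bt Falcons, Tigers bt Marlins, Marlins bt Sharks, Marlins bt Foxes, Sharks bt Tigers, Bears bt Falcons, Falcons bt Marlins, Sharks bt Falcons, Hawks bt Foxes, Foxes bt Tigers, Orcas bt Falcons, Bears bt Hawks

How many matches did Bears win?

Bears' results: beat Hawks, Tigers, Orcas, Sharks, Falcons; lost to Marlins, Foxes.
That is 5 wins.

5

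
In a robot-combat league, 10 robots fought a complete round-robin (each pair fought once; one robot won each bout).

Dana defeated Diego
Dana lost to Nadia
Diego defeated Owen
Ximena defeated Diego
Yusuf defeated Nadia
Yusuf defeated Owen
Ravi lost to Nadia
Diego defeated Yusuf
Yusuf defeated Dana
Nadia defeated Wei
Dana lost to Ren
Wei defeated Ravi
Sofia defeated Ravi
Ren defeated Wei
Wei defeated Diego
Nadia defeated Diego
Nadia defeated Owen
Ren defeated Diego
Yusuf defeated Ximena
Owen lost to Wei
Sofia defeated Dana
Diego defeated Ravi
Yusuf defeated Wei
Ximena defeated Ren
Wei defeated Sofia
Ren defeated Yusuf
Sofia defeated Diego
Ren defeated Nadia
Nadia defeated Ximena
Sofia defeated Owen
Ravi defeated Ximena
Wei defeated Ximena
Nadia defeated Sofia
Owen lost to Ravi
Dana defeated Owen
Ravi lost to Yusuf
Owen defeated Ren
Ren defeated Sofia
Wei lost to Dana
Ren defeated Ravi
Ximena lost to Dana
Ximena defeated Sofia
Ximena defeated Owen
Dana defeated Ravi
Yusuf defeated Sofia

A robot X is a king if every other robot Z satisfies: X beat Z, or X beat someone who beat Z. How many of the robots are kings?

5

Ren reaches everyone (king).
Sofia cannot reach Nadia in two steps.
Ravi cannot reach Wei, Dana, Yusuf, Nadia in two steps.
Wei cannot reach Nadia in two steps.
Dana cannot reach Nadia in two steps.
Yusuf reaches everyone (king).
Diego reaches everyone (king).
Ximena reaches everyone (king).
Owen cannot reach Ximena in two steps.
Nadia reaches everyone (king).
Kings: Ren, Yusuf, Diego, Ximena, Nadia — 5.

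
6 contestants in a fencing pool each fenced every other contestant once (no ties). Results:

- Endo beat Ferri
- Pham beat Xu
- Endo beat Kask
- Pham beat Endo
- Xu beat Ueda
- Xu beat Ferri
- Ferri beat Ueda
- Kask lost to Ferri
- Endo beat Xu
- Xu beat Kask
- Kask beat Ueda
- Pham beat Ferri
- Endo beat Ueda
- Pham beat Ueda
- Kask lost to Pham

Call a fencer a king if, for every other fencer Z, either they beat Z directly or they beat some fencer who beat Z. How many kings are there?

1

Pham reaches everyone (king).
Ferri cannot reach Pham, Endo, Xu in two steps.
Ueda cannot reach Pham, Ferri, Endo, Kask, Xu in two steps.
Endo cannot reach Pham in two steps.
Kask cannot reach Pham, Ferri, Endo, Xu in two steps.
Xu cannot reach Pham, Endo in two steps.
Kings: Pham — 1.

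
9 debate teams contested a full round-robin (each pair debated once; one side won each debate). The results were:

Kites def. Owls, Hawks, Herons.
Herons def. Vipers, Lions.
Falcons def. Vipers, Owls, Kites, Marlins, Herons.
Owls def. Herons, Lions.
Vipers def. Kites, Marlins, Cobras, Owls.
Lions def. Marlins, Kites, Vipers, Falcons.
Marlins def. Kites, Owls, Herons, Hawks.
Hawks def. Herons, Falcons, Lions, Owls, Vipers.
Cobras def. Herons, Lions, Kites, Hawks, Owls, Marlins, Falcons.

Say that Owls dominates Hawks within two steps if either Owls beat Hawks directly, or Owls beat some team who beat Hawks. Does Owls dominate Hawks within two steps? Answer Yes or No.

No

Owls did not beat Hawks directly.
Owls beat Herons, Lions, but each of them lost to Hawks. No two-step path.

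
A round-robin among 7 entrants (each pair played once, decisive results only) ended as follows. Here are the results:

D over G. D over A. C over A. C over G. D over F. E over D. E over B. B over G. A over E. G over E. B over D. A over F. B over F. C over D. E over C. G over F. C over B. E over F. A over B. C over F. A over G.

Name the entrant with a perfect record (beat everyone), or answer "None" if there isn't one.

None

Highest win total is C with 5 (out of 6 possible).
C lost to E, so no entrant went undefeated.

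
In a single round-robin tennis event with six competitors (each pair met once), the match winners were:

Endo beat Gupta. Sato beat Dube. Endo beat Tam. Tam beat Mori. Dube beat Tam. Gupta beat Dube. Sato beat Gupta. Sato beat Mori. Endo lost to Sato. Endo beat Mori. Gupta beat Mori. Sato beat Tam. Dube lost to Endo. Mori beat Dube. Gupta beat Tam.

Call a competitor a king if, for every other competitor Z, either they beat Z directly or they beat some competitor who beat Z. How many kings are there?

Endo cannot reach Sato in two steps.
Mori cannot reach Endo, Gupta, Sato in two steps.
Gupta cannot reach Endo, Sato in two steps.
Dube cannot reach Endo, Gupta, Sato in two steps.
Sato reaches everyone (king).
Tam cannot reach Endo, Gupta, Sato in two steps.
Kings: Sato — 1.

1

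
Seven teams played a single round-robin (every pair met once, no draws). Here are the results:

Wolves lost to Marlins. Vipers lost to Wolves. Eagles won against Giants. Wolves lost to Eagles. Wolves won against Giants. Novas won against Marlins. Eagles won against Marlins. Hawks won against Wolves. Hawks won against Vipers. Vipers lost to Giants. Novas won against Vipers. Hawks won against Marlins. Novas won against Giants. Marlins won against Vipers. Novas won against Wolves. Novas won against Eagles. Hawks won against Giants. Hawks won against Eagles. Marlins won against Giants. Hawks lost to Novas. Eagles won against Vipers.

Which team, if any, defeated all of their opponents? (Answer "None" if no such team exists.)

Novas

Novas has 6 wins out of 6 opponents — a perfect record.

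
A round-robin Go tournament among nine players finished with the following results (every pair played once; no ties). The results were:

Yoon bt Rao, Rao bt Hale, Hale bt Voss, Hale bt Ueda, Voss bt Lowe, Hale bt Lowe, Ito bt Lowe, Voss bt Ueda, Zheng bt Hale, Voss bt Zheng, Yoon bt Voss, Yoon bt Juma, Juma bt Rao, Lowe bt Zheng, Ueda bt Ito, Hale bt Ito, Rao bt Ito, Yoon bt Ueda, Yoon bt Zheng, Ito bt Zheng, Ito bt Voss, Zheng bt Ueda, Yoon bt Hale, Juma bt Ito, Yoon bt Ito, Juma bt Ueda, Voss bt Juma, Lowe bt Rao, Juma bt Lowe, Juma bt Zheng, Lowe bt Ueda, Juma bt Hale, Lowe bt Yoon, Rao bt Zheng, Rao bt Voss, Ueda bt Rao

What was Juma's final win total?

6

Juma's results: beat Lowe, Zheng, Hale, Ito, Rao, Ueda; lost to Voss, Yoon.
That is 6 wins.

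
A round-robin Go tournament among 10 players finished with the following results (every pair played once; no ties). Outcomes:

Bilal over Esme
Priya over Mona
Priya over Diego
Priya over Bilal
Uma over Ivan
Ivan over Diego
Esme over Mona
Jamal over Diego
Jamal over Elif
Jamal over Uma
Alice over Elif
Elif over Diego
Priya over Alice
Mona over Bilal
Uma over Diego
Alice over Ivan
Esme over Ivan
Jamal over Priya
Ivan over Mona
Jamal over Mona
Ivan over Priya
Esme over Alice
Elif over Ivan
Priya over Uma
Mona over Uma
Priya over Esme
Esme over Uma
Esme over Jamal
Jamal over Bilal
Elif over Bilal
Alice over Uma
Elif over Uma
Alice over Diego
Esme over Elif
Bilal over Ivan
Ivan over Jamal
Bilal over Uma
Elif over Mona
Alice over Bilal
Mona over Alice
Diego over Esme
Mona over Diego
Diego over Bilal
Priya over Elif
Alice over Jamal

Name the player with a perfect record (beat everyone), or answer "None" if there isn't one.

Highest win total is Priya with 7 (out of 9 possible).
Priya lost to Ivan, Jamal, so no player went undefeated.

None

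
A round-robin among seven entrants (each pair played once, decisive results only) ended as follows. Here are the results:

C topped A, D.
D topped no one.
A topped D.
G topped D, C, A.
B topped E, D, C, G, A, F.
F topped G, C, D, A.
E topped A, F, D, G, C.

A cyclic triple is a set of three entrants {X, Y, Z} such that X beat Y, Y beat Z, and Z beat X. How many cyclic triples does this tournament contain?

Win totals: A 1, B 6, C 2, D 0, E 5, F 4, G 3.
An entrant with w wins dominates both others in C(w,2) triples; summing gives 0 + 15 + 1 + 0 + 10 + 6 + 3 = 35 transitive triples.
Total triples C(7,3) = 35, so cyclic triples = 35 − 35 = 0.

0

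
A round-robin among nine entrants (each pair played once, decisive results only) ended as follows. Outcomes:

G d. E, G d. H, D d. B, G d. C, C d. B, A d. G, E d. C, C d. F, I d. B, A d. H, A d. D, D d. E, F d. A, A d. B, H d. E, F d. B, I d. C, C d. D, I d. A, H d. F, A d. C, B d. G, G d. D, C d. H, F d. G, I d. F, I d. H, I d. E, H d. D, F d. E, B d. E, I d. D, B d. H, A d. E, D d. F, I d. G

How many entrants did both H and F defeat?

H beat: D, E, F.
F beat: A, B, E, G.
Both beat: E — 1.

1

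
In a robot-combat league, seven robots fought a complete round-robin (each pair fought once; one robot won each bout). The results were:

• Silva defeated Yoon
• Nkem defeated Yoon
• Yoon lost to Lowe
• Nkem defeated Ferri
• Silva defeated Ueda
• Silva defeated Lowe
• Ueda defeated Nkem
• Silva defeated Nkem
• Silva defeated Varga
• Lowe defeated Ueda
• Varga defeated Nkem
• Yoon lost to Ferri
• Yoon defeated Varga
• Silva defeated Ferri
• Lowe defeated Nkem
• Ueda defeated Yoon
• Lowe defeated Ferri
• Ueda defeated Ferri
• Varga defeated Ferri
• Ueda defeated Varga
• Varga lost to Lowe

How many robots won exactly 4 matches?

1

Win totals: Nkem 2, Silva 6, Varga 2, Ueda 4, Yoon 1, Ferri 1, Lowe 5.
Exactly 4: Ueda — 1 robot.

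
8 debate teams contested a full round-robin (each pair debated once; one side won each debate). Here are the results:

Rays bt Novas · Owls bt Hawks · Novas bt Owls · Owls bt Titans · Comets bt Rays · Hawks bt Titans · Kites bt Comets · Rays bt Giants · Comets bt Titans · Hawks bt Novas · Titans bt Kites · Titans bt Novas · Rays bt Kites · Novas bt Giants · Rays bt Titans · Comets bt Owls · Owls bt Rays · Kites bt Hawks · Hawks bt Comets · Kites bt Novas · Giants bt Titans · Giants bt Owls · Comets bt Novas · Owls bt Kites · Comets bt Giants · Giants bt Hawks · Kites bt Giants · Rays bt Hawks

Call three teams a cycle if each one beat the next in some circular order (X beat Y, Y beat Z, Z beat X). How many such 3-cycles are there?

Win totals: Kites 4, Giants 3, Novas 2, Titans 2, Rays 5, Comets 5, Hawks 3, Owls 4.
A team with w wins dominates both others in C(w,2) triples; summing gives 6 + 3 + 1 + 1 + 10 + 10 + 3 + 6 = 40 transitive triples.
Total triples C(8,3) = 56, so cyclic triples = 56 − 40 = 16.

16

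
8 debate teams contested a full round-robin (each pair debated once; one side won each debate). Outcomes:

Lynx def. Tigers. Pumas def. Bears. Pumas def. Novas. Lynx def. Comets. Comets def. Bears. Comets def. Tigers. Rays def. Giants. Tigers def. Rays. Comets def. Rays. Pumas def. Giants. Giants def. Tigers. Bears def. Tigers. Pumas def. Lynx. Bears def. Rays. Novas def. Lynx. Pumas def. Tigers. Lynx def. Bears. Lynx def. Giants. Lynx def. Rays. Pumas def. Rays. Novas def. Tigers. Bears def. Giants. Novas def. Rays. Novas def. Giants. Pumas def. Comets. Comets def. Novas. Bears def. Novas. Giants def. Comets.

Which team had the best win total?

Pumas

Win totals: Rays 1, Novas 4, Giants 2, Bears 4, Pumas 7, Lynx 5, Comets 4, Tigers 1.
Pumas leads with 7 wins (next highest: 5).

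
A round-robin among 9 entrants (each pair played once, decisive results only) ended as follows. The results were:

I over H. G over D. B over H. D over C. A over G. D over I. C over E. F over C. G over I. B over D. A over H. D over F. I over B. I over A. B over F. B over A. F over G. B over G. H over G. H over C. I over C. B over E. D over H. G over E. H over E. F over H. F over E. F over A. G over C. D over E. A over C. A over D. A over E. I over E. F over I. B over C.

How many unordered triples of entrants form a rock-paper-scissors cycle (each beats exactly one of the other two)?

9

Win totals: A 5, B 7, C 1, D 5, E 0, F 6, G 4, H 3, I 5.
An entrant with w wins dominates both others in C(w,2) triples; summing gives 10 + 21 + 0 + 10 + 0 + 15 + 6 + 3 + 10 = 75 transitive triples.
Total triples C(9,3) = 84, so cyclic triples = 84 − 75 = 9.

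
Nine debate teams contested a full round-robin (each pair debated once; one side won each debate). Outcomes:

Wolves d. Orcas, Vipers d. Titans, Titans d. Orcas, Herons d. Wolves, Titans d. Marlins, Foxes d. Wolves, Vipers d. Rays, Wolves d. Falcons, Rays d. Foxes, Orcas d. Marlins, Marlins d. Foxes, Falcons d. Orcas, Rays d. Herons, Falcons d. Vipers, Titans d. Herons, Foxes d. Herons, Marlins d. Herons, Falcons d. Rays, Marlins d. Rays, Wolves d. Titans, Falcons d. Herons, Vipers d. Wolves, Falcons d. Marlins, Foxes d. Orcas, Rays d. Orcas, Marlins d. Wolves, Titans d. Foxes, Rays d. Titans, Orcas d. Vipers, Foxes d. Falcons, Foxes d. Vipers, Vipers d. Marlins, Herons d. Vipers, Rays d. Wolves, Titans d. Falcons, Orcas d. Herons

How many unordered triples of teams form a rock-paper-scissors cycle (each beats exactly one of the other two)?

25

Win totals: Marlins 4, Herons 2, Rays 5, Titans 5, Falcons 5, Orcas 3, Foxes 5, Wolves 3, Vipers 4.
A team with w wins dominates both others in C(w,2) triples; summing gives 6 + 1 + 10 + 10 + 10 + 3 + 10 + 3 + 6 = 59 transitive triples.
Total triples C(9,3) = 84, so cyclic triples = 84 − 59 = 25.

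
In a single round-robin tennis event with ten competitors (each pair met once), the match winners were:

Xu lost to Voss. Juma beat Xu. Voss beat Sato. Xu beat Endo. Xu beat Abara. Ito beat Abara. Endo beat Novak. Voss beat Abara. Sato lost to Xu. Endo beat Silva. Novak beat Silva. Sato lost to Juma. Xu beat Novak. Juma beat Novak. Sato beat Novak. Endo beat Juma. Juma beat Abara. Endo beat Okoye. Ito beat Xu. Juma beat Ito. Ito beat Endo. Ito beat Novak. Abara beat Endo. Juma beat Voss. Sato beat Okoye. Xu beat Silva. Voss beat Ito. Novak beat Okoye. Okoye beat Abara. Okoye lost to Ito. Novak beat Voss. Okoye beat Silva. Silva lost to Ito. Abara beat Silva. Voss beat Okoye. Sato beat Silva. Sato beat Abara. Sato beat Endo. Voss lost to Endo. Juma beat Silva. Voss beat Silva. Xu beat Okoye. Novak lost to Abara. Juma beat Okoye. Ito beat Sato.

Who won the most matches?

Juma

Win totals: Xu 6, Silva 0, Voss 6, Novak 3, Ito 7, Juma 8, Abara 3, Okoye 2, Sato 5, Endo 5.
Juma leads with 8 wins (next highest: 7).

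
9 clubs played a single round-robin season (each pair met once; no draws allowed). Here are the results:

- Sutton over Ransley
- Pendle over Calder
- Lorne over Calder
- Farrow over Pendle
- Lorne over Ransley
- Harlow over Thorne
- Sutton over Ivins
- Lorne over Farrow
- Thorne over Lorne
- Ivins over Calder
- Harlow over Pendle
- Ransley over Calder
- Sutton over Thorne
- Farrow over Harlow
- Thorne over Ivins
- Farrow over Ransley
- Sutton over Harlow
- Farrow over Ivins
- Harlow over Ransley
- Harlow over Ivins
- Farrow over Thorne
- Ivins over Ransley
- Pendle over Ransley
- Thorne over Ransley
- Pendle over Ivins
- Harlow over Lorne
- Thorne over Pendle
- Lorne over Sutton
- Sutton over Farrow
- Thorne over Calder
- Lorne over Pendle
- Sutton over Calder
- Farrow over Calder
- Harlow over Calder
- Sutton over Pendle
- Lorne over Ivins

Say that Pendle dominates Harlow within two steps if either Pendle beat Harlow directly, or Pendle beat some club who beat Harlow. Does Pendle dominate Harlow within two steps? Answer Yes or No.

Pendle did not beat Harlow directly.
Pendle beat Calder, Ransley, Ivins, but each of them lost to Harlow. No two-step path.

No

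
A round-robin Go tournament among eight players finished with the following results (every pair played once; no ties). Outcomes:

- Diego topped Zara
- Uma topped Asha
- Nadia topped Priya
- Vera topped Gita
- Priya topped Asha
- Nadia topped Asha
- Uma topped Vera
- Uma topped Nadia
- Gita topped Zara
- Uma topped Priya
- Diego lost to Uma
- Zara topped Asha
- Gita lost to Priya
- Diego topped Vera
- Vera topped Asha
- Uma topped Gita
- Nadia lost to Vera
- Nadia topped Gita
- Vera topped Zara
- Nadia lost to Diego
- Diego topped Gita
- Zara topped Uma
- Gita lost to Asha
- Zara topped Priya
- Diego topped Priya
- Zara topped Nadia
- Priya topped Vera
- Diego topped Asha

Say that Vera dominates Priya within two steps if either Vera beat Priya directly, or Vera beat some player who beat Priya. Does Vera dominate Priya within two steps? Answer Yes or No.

Vera did not beat Priya directly.
Vera beat Asha, Zara, Gita, Nadia. Of those, Zara beat Priya.

Yes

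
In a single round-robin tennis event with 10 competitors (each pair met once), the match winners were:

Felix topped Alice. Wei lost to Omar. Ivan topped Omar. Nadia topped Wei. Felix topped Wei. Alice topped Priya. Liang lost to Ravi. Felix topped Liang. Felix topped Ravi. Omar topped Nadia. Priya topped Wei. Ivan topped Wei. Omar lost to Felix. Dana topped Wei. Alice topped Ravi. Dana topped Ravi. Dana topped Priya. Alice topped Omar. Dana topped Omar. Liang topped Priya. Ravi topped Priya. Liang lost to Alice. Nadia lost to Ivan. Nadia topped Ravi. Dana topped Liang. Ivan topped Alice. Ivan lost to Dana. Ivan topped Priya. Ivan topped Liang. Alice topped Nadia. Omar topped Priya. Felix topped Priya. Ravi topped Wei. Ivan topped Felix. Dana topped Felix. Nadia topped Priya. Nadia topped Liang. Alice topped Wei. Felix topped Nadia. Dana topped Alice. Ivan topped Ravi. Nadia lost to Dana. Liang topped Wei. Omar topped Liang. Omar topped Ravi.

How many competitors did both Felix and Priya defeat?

1

Felix beat: Alice, Wei, Omar, Ravi, Nadia, Priya, Liang.
Priya beat: Wei.
Both beat: Wei — 1.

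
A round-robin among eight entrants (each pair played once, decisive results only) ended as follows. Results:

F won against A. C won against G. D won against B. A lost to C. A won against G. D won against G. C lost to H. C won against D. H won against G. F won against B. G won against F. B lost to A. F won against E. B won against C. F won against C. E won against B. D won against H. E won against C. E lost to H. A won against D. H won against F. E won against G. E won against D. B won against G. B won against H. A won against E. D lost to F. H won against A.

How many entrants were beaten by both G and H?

G beat: F.
H beat: A, C, E, F, G.
Both beat: F — 1.

1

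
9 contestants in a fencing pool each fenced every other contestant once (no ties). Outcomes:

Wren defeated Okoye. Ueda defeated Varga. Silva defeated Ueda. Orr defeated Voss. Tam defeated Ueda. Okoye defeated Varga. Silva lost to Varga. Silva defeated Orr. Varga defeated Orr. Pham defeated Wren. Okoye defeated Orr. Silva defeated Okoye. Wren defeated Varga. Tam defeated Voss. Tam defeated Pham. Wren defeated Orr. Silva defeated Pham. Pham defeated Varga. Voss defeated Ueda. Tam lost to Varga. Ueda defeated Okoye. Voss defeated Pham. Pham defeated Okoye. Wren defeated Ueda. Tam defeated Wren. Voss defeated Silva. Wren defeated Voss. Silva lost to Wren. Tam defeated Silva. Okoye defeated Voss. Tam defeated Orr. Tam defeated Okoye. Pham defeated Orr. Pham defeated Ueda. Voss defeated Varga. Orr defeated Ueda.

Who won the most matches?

Win totals: Voss 4, Okoye 3, Tam 7, Ueda 2, Silva 4, Wren 6, Pham 5, Orr 2, Varga 3.
Tam leads with 7 wins (next highest: 6).

Tam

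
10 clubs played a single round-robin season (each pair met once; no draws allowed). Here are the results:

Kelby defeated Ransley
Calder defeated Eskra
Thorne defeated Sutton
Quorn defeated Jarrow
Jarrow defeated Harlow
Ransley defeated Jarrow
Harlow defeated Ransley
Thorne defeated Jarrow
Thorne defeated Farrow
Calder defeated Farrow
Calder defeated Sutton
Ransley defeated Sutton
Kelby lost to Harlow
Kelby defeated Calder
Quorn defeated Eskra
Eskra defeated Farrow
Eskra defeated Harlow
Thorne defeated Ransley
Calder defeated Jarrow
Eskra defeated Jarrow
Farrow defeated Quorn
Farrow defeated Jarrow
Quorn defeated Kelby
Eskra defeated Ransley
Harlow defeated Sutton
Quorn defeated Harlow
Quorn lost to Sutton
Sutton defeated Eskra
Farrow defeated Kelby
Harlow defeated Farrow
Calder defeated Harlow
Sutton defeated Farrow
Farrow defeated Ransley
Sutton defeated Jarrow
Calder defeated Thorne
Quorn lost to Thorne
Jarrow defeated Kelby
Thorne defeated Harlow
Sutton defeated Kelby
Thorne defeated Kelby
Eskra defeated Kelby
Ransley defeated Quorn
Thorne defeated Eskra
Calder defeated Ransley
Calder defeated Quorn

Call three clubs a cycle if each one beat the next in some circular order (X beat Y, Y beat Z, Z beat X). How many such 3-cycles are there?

21

Win totals: Quorn 4, Harlow 4, Sutton 5, Eskra 5, Kelby 2, Jarrow 2, Thorne 8, Farrow 4, Calder 8, Ransley 3.
A club with w wins dominates both others in C(w,2) triples; summing gives 6 + 6 + 10 + 10 + 1 + 1 + 28 + 6 + 28 + 3 = 99 transitive triples.
Total triples C(10,3) = 120, so cyclic triples = 120 − 99 = 21.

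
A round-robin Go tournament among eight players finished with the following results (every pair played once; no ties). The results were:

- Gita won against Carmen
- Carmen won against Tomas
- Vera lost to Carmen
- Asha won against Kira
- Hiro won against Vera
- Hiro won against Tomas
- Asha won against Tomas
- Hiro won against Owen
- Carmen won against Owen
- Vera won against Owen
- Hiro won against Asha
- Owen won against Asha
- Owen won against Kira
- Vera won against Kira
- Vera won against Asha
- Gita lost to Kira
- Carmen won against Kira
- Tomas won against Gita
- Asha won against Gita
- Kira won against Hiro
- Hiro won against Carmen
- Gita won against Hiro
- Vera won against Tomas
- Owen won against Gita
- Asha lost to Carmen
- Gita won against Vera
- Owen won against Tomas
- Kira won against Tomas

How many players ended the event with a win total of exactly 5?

2

Win totals: Gita 3, Owen 4, Carmen 5, Kira 3, Vera 4, Hiro 5, Tomas 1, Asha 3.
Exactly 5: Carmen, Hiro — 2 players.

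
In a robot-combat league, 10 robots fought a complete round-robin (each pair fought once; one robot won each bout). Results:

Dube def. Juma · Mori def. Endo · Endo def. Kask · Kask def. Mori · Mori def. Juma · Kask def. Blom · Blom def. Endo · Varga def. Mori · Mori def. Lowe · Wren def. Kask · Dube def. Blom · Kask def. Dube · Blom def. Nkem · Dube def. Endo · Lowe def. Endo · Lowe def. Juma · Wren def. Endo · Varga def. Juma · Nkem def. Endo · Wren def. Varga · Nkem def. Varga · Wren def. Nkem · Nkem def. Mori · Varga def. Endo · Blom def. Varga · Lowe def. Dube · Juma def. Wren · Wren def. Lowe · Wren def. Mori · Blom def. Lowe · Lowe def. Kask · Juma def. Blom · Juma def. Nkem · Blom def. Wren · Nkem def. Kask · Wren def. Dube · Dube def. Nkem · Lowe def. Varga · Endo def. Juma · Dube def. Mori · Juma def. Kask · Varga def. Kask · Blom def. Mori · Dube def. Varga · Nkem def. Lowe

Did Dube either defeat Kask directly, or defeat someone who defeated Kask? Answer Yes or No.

Yes

Dube did not beat Kask directly.
Dube beat Varga, Juma, Blom, Endo, Nkem, Mori. Of those, Varga beat Kask.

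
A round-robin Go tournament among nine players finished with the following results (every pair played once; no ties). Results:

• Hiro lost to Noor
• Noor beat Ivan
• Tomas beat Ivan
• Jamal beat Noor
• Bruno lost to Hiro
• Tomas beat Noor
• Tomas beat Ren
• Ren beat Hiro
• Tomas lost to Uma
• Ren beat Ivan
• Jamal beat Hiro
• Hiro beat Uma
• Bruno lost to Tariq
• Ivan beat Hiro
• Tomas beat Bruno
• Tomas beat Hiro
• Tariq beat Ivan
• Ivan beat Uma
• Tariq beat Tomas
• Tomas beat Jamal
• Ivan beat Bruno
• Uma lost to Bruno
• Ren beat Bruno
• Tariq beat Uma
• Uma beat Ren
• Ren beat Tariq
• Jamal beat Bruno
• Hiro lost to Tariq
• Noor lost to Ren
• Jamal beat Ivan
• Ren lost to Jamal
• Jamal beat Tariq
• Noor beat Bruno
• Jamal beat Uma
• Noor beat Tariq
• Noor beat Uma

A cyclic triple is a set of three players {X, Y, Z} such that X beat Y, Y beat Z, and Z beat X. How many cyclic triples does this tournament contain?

Win totals: Ren 5, Noor 5, Tomas 6, Tariq 5, Jamal 7, Bruno 1, Uma 2, Hiro 2, Ivan 3.
A player with w wins dominates both others in C(w,2) triples; summing gives 10 + 10 + 15 + 10 + 21 + 0 + 1 + 1 + 3 = 71 transitive triples.
Total triples C(9,3) = 84, so cyclic triples = 84 − 71 = 13.

13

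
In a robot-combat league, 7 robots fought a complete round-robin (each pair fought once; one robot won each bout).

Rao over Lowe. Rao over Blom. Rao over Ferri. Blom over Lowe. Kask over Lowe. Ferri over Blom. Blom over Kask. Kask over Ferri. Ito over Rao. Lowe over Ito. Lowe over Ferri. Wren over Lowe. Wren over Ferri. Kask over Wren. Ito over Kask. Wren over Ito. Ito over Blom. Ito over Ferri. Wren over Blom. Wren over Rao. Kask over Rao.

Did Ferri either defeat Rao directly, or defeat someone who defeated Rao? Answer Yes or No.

Ferri did not beat Rao directly.
Ferri beat Blom, but each of them lost to Rao. No two-step path.

No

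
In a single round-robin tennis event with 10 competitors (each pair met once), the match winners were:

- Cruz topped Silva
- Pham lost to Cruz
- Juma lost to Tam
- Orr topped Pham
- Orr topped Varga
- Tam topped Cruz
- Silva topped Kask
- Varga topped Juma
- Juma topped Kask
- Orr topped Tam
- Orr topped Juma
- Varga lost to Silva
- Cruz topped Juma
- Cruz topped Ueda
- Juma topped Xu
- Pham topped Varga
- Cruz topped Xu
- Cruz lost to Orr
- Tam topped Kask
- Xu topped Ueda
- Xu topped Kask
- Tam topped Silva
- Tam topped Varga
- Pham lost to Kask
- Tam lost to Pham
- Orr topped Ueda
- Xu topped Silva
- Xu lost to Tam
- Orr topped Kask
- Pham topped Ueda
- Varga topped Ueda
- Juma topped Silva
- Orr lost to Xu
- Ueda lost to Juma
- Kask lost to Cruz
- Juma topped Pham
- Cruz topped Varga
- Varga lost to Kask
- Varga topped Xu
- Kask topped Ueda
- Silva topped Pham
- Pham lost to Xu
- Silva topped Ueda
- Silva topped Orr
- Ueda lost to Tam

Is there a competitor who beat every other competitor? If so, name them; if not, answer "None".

Highest win total is Tam with 7 (out of 9 possible).
Tam lost to Orr, Pham, so no competitor went undefeated.

None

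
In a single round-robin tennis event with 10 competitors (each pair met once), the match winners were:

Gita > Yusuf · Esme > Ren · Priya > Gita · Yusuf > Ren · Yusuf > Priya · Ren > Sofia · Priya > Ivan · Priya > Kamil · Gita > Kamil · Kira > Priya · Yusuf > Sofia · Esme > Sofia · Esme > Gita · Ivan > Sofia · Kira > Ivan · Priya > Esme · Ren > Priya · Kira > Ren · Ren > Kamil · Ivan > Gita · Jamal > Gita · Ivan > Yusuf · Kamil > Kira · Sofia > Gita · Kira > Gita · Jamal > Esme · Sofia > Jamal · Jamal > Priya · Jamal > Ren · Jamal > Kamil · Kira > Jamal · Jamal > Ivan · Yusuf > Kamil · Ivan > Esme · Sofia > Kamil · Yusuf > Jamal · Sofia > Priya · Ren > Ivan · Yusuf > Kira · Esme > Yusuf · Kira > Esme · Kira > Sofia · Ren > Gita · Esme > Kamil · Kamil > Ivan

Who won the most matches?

Win totals: Jamal 6, Ren 5, Ivan 4, Yusuf 6, Kira 7, Sofia 4, Kamil 2, Priya 4, Gita 2, Esme 5.
Kira leads with 7 wins (next highest: 6).

Kira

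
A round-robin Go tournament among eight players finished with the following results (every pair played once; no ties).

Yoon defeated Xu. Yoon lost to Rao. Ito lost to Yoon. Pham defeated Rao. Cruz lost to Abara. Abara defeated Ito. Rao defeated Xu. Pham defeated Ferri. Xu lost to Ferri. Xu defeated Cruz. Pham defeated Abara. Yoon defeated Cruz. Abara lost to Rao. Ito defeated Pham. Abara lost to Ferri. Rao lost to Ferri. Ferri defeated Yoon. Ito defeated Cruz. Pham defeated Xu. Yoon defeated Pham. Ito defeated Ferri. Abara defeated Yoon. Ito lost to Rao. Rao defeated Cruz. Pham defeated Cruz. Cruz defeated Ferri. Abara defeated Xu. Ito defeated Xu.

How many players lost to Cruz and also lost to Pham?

Cruz beat: Ferri.
Pham beat: Abara, Xu, Rao, Cruz, Ferri.
Both beat: Ferri — 1.

1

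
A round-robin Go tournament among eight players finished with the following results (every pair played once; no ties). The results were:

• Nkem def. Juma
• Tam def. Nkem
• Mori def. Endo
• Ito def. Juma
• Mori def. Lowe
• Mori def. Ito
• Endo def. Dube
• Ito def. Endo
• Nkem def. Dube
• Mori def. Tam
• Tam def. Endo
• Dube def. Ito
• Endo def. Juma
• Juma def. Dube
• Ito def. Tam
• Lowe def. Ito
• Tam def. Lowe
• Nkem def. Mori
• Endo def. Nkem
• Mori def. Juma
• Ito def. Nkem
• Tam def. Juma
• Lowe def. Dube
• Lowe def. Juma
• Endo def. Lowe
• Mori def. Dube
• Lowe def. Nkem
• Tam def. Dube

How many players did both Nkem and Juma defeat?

1

Nkem beat: Dube, Juma, Mori.
Juma beat: Dube.
Both beat: Dube — 1.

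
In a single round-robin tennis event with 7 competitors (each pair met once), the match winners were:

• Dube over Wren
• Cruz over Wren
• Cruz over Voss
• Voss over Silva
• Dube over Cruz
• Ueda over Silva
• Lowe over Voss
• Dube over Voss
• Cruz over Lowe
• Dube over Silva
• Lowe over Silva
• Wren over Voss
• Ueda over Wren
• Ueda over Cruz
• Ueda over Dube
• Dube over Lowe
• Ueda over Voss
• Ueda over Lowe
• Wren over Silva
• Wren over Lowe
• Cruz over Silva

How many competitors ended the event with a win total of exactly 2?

Win totals: Lowe 2, Voss 1, Cruz 4, Ueda 6, Wren 3, Silva 0, Dube 5.
Exactly 2: Lowe — 1 competitor.

1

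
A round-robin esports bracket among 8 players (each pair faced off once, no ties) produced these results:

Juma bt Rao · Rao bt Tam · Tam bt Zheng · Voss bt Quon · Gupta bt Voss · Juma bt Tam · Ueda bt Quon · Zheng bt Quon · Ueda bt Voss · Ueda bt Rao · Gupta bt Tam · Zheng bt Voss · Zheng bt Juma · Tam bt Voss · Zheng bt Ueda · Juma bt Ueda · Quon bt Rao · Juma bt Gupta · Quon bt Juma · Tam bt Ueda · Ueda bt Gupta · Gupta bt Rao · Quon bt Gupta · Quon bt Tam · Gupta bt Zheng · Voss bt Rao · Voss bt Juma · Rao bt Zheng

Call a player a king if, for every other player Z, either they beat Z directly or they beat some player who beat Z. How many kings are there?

7

Zheng reaches everyone (king).
Quon reaches everyone (king).
Gupta reaches everyone (king).
Ueda reaches everyone (king).
Tam reaches everyone (king).
Voss reaches everyone (king).
Rao cannot reach Gupta in two steps.
Juma reaches everyone (king).
Kings: Zheng, Quon, Gupta, Ueda, Tam, Voss, Juma — 7.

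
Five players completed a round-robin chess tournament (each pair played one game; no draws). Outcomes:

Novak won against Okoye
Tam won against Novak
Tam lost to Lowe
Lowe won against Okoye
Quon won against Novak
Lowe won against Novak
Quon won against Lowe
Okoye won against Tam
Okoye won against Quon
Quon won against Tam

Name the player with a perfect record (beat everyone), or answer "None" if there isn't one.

None

Highest win total is Quon with 3 (out of 4 possible).
Quon lost to Okoye, so no player went undefeated.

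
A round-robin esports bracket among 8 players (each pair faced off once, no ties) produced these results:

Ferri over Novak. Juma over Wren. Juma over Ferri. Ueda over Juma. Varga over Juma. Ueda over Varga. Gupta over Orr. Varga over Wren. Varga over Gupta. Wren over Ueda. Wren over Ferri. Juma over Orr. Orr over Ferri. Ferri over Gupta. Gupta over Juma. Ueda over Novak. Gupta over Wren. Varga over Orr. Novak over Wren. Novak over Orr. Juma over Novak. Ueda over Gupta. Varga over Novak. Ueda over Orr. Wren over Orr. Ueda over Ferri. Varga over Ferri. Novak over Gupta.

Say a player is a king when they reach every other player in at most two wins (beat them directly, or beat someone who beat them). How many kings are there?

Wren reaches everyone (king).
Gupta cannot reach Varga in two steps.
Ferri cannot reach Ueda, Varga in two steps.
Juma cannot reach Varga in two steps.
Novak cannot reach Varga in two steps.
Ueda reaches everyone (king).
Orr cannot reach Wren, Juma, Ueda, Varga in two steps.
Varga reaches everyone (king).
Kings: Wren, Ueda, Varga — 3.

3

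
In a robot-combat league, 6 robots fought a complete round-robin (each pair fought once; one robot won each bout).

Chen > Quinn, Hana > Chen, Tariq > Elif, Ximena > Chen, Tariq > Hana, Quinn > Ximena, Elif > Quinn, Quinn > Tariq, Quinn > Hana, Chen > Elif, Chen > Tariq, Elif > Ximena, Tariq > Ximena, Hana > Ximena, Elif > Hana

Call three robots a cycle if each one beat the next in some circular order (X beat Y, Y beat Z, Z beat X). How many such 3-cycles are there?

Win totals: Tariq 3, Quinn 3, Elif 3, Ximena 1, Chen 3, Hana 2.
A robot with w wins dominates both others in C(w,2) triples; summing gives 3 + 3 + 3 + 0 + 3 + 1 = 13 transitive triples.
Total triples C(6,3) = 20, so cyclic triples = 20 − 13 = 7.

7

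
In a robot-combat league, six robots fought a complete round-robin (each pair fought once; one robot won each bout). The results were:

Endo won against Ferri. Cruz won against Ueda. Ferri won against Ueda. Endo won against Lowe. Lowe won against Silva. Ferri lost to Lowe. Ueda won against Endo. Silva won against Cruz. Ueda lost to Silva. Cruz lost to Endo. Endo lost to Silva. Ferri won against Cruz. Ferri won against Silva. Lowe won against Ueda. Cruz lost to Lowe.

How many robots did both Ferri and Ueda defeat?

Ferri beat: Silva, Cruz, Ueda.
Ueda beat: Endo.
No one was beaten by both.

0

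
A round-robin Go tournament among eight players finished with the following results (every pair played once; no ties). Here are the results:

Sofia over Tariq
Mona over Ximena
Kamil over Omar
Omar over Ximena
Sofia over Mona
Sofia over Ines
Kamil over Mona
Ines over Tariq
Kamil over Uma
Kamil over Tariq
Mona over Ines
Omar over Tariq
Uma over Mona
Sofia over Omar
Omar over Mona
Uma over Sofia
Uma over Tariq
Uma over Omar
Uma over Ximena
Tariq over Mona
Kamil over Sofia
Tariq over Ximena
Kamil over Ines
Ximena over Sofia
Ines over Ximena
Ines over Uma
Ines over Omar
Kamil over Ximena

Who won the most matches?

Kamil

Win totals: Uma 5, Ines 4, Kamil 7, Ximena 1, Tariq 2, Mona 2, Sofia 4, Omar 3.
Kamil leads with 7 wins (next highest: 5).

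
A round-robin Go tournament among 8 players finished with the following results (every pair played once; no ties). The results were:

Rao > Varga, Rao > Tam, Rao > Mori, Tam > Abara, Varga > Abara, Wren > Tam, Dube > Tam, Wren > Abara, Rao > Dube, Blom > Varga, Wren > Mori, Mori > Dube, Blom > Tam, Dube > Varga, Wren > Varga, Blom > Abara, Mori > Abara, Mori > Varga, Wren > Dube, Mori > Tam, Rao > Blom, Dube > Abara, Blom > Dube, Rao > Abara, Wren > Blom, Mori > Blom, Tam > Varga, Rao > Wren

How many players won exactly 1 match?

Win totals: Blom 4, Varga 1, Dube 3, Tam 2, Rao 7, Mori 5, Abara 0, Wren 6.
Exactly 1: Varga — 1 player.

1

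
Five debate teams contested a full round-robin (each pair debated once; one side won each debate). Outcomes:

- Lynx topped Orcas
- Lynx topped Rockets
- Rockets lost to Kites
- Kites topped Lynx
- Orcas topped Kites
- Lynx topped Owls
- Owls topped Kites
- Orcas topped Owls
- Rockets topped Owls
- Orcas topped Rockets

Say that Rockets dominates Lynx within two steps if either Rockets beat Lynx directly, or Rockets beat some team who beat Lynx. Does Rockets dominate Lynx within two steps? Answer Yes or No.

No

Rockets did not beat Lynx directly.
Rockets beat Owls, but each of them lost to Lynx. No two-step path.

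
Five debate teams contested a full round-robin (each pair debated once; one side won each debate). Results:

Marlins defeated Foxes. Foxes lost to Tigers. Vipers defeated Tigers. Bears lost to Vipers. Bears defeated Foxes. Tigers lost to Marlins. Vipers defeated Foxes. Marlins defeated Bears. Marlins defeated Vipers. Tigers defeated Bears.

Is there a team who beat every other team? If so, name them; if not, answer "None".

Marlins

Marlins has 4 wins out of 4 opponents — a perfect record.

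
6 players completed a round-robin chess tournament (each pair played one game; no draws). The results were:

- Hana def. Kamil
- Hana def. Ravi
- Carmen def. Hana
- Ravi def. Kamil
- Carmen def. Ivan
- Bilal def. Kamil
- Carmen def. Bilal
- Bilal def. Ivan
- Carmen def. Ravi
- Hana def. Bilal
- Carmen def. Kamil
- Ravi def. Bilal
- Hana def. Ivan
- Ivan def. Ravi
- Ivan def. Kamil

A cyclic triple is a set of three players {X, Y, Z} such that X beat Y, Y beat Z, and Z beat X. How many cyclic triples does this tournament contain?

1

Of the C(6,3) = 20 triples, the cyclic ones are: {Bilal, Ivan, Ravi}.
That is 1.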